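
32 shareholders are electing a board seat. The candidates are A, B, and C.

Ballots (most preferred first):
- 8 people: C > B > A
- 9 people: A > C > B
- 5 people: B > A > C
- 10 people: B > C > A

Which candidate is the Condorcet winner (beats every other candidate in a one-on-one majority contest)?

C vs A: 18–14
C vs B: 17–15
C beats every other candidate.

C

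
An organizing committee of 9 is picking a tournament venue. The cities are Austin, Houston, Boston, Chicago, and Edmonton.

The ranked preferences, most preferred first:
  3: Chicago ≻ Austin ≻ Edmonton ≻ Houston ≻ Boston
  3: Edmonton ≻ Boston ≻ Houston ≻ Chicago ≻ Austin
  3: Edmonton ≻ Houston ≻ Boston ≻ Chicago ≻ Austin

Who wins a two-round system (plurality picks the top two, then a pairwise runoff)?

Edmonton

Round 1 first-place votes: Austin 0, Houston 0, Boston 0, Chicago 3, Edmonton 6. Edmonton and Chicago advance.
Runoff: Edmonton is ranked above Chicago on 6 ballots, Chicago above Edmonton on 3.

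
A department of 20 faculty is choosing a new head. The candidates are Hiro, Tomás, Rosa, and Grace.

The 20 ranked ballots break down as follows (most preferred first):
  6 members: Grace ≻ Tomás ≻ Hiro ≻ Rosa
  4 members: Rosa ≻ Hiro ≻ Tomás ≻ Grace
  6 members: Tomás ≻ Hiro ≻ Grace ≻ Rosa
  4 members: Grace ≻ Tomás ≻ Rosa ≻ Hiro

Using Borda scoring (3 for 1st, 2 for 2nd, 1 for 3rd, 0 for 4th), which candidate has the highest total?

Hiro: 6×1 + 4×2 + 6×2 + 4×0 = 26
Tomás: 6×2 + 4×1 + 6×3 + 4×2 = 42
Rosa: 6×0 + 4×3 + 6×0 + 4×1 = 16
Grace: 6×3 + 4×0 + 6×1 + 4×3 = 36

Tomás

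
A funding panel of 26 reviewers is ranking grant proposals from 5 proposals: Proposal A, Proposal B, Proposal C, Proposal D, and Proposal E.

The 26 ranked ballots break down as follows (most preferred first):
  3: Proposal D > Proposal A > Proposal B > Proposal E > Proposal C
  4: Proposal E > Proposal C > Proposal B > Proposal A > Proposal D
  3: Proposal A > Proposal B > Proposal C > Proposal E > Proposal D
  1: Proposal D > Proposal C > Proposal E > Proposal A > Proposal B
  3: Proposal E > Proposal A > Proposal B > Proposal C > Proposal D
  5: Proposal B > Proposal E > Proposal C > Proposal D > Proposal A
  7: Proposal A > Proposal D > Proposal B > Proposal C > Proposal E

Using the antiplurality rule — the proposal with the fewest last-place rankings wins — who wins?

Last-place votes: Proposal A 5, Proposal B 1, Proposal C 3, Proposal D 10, Proposal E 7.

Proposal B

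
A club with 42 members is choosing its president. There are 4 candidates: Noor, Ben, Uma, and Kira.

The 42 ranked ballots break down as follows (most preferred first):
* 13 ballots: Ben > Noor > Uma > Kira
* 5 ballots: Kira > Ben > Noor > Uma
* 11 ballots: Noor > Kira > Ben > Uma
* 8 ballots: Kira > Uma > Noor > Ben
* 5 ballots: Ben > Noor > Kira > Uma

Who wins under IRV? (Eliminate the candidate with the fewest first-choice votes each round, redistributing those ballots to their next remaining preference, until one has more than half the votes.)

Round 1: Noor 11, Ben 18, Uma 0, Kira 13. Uma eliminated.
Round 2: Noor 11, Ben 18, Kira 13. Noor eliminated.
Round 3: Ben 18, Kira 24. Kira has a majority (≥22).

Kira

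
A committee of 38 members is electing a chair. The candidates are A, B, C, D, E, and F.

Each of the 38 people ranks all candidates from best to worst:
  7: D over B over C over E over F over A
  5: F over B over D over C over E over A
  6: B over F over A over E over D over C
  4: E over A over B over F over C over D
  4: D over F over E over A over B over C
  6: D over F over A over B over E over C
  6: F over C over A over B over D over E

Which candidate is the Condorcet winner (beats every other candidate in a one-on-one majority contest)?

F vs A: 34–4
F vs B: 21–17
F vs C: 31–7
F vs D: 21–17
F vs E: 27–11
F beats every other candidate.

F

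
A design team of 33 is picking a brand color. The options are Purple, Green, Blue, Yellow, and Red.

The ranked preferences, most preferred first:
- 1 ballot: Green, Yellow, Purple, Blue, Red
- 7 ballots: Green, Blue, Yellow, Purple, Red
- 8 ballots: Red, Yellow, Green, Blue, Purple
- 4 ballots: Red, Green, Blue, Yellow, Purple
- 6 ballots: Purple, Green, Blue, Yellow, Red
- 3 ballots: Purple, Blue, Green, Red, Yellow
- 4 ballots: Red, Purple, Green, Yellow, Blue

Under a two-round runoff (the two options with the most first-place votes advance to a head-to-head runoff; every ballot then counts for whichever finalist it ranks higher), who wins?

Round 1 first-place votes: Purple 9, Green 8, Blue 0, Yellow 0, Red 16. Red and Purple advance.
Runoff: Red is ranked above Purple on 16 ballots, Purple above Red on 17.

Purple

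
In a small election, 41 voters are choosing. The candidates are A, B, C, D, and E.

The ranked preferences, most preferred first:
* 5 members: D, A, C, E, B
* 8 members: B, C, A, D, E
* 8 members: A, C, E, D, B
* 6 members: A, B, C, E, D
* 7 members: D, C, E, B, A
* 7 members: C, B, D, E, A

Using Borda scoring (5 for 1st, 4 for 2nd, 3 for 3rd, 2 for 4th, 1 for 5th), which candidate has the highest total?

C

A: 5×4 + 8×3 + 8×5 + 6×5 + 7×1 + 7×1 = 128
B: 5×1 + 8×5 + 8×1 + 6×4 + 7×2 + 7×4 = 119
C: 5×3 + 8×4 + 8×4 + 6×3 + 7×4 + 7×5 = 160
D: 5×5 + 8×2 + 8×2 + 6×1 + 7×5 + 7×3 = 119
E: 5×2 + 8×1 + 8×3 + 6×2 + 7×3 + 7×2 = 89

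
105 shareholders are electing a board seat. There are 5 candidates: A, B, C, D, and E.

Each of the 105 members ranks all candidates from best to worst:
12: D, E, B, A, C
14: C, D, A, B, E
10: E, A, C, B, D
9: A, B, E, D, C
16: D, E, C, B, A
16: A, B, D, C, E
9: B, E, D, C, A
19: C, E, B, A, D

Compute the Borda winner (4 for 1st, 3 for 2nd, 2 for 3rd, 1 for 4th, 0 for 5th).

A: 12×1 + 14×2 + 10×3 + 9×4 + 16×0 + 16×4 + 9×0 + 19×1 = 189
B: 12×2 + 14×1 + 10×1 + 9×3 + 16×1 + 16×3 + 9×4 + 19×2 = 213
C: 12×0 + 14×4 + 10×2 + 9×0 + 16×2 + 16×1 + 9×1 + 19×4 = 209
D: 12×4 + 14×3 + 10×0 + 9×1 + 16×4 + 16×2 + 9×2 + 19×0 = 213
E: 12×3 + 14×0 + 10×4 + 9×2 + 16×3 + 16×0 + 9×3 + 19×3 = 226

E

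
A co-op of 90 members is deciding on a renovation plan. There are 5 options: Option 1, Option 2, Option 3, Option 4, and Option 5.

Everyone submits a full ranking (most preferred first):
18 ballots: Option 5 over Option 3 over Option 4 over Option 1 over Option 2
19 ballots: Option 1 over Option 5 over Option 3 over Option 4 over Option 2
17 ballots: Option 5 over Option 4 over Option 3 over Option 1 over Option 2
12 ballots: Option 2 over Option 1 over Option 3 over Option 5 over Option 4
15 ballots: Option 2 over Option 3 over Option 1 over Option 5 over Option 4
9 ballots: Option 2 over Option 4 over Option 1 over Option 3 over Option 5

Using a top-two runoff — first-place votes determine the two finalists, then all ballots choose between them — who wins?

Option 5

Round 1 first-place votes: Option 1 19, Option 2 36, Option 3 0, Option 4 0, Option 5 35. Option 2 and Option 5 advance.
Runoff: Option 2 is ranked above Option 5 on 36 ballots, Option 5 above Option 2 on 54.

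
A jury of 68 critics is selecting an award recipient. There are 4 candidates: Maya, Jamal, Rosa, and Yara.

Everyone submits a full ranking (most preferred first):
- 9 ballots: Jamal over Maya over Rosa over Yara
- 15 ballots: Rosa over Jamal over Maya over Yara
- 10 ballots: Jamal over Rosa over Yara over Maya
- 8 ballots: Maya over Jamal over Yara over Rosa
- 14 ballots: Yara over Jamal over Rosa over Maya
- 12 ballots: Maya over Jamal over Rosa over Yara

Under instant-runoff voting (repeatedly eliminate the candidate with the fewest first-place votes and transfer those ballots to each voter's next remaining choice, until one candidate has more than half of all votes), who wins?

Jamal

Round 1: Maya 20, Jamal 19, Rosa 15, Yara 14. Yara eliminated.
Round 2: Maya 20, Jamal 33, Rosa 15. Rosa eliminated.
Round 3: Maya 20, Jamal 48. Jamal has a majority (≥35).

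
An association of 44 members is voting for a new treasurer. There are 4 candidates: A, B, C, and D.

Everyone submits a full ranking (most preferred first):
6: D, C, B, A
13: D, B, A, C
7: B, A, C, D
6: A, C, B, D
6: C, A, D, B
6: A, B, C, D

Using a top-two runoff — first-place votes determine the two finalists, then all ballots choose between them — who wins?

A

Round 1 first-place votes: A 12, B 7, C 6, D 19. D and A advance.
Runoff: D is ranked above A on 19 ballots, A above D on 25.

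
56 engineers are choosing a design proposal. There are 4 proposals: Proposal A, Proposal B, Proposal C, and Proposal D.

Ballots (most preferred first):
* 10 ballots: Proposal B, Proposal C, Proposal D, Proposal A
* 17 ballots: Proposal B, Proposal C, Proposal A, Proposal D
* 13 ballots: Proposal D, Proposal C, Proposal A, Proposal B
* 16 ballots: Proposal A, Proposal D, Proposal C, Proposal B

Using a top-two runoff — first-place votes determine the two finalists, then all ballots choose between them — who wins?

Proposal A

Round 1 first-place votes: Proposal A 16, Proposal B 27, Proposal C 0, Proposal D 13. Proposal B and Proposal A advance.
Runoff: Proposal B is ranked above Proposal A on 27 ballots, Proposal A above Proposal B on 29.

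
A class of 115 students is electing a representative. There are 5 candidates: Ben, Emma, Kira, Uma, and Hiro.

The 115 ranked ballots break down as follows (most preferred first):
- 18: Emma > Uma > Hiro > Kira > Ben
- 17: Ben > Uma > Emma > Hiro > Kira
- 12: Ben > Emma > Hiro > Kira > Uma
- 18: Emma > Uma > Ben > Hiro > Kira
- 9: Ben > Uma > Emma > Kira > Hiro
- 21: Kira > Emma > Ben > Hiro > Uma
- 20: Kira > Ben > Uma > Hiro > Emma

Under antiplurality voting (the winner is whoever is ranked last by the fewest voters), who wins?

Hiro

Last-place votes: Ben 18, Emma 20, Kira 35, Uma 33, Hiro 9.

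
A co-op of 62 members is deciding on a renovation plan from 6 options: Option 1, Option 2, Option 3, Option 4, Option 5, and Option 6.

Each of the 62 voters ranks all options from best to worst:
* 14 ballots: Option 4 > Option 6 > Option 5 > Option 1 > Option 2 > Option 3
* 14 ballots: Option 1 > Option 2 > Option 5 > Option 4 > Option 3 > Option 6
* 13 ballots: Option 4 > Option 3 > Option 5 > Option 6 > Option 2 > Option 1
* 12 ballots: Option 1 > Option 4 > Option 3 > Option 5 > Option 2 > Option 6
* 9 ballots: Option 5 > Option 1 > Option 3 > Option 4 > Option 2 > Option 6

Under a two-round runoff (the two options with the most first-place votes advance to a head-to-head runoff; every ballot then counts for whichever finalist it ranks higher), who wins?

Round 1 first-place votes: Option 1 26, Option 2 0, Option 3 0, Option 4 27, Option 5 9, Option 6 0. Option 4 and Option 1 advance.
Runoff: Option 4 is ranked above Option 1 on 27 ballots, Option 1 above Option 4 on 35.

Option 1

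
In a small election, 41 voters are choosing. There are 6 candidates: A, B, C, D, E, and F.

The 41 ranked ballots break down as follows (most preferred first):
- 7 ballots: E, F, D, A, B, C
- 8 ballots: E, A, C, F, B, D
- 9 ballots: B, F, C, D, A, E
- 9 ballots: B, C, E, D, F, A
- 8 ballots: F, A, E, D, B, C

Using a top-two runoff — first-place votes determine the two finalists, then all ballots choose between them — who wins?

Round 1 first-place votes: A 0, B 18, C 0, D 0, E 15, F 8. B and E advance.
Runoff: B is ranked above E on 18 ballots, E above B on 23.

E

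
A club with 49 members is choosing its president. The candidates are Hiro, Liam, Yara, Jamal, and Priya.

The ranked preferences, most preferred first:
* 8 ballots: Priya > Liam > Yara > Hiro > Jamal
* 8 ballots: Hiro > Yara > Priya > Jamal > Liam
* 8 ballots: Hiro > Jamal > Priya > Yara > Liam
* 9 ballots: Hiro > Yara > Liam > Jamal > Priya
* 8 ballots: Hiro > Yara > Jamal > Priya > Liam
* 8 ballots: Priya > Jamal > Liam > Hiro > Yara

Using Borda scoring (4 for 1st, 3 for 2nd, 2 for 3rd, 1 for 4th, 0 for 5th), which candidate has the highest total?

Hiro

Hiro: 8×1 + 8×4 + 8×4 + 9×4 + 8×4 + 8×1 = 148
Liam: 8×3 + 8×0 + 8×0 + 9×2 + 8×0 + 8×2 = 58
Yara: 8×2 + 8×3 + 8×1 + 9×3 + 8×3 + 8×0 = 99
Jamal: 8×0 + 8×1 + 8×3 + 9×1 + 8×2 + 8×3 = 81
Priya: 8×4 + 8×2 + 8×2 + 9×0 + 8×1 + 8×4 = 104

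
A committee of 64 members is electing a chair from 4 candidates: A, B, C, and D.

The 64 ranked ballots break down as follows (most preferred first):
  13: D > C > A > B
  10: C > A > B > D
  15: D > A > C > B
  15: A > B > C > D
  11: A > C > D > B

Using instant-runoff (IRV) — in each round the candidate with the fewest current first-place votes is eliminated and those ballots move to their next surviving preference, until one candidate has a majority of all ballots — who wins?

Round 1: A 26, B 0, C 10, D 28. B eliminated.
Round 2: A 26, C 10, D 28. C eliminated.
Round 3: A 36, D 28. A has a majority (≥33).

A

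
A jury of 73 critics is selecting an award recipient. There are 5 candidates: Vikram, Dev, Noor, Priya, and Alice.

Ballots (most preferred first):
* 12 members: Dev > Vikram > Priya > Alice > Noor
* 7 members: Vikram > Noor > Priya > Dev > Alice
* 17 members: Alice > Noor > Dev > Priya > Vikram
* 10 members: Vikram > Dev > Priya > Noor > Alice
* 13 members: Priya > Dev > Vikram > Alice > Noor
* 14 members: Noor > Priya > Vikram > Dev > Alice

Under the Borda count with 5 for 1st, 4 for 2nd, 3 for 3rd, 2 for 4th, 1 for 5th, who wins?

Vikram: 12×4 + 7×5 + 17×1 + 10×5 + 13×3 + 14×3 = 231
Dev: 12×5 + 7×2 + 17×3 + 10×4 + 13×4 + 14×2 = 245
Noor: 12×1 + 7×4 + 17×4 + 10×2 + 13×1 + 14×5 = 211
Priya: 12×3 + 7×3 + 17×2 + 10×3 + 13×5 + 14×4 = 242
Alice: 12×2 + 7×1 + 17×5 + 10×1 + 13×2 + 14×1 = 166

Dev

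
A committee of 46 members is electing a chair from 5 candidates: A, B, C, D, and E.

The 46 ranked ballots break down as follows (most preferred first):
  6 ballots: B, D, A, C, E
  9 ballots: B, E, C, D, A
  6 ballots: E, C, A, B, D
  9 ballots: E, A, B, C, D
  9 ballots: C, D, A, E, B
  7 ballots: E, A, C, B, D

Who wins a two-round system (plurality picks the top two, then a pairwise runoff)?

Round 1 first-place votes: A 0, B 15, C 9, D 0, E 22. E and B advance.
Runoff: E is ranked above B on 31 ballots, B above E on 15.

E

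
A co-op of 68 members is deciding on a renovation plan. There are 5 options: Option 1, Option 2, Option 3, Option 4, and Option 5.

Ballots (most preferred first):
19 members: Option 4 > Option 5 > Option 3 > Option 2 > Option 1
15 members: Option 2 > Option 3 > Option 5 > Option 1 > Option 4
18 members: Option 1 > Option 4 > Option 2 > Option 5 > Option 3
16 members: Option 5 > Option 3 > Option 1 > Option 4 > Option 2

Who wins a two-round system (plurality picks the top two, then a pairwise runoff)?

Option 1

Round 1 first-place votes: Option 1 18, Option 2 15, Option 3 0, Option 4 19, Option 5 16. Option 4 and Option 1 advance.
Runoff: Option 4 is ranked above Option 1 on 19 ballots, Option 1 above Option 4 on 49.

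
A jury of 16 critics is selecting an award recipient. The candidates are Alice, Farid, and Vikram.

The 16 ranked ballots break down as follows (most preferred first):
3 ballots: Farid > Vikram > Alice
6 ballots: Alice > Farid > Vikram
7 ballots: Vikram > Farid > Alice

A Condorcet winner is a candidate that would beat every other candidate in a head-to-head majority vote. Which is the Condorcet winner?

Farid vs Alice: 10–6
Farid vs Vikram: 9–7
Farid beats every other candidate.

Farid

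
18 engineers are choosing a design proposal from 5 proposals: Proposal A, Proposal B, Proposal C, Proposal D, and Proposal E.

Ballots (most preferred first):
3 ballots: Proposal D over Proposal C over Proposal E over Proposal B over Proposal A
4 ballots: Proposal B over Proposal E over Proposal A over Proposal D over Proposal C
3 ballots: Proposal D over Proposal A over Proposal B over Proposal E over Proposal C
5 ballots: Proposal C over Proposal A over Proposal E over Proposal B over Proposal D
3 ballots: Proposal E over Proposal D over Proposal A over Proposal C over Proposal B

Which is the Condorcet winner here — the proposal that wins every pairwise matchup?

Proposal E

Proposal E vs Proposal A: 10–8
Proposal E vs Proposal B: 11–7
Proposal E vs Proposal C: 10–8
Proposal E vs Proposal D: 12–6
Proposal E beats every other proposal.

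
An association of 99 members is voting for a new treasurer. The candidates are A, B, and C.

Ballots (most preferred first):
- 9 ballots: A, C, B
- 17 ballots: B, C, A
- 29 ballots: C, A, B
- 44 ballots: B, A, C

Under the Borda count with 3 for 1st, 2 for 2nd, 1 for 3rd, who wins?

B

A: 9×3 + 17×1 + 29×2 + 44×2 = 190
B: 9×1 + 17×3 + 29×1 + 44×3 = 221
C: 9×2 + 17×2 + 29×3 + 44×1 = 183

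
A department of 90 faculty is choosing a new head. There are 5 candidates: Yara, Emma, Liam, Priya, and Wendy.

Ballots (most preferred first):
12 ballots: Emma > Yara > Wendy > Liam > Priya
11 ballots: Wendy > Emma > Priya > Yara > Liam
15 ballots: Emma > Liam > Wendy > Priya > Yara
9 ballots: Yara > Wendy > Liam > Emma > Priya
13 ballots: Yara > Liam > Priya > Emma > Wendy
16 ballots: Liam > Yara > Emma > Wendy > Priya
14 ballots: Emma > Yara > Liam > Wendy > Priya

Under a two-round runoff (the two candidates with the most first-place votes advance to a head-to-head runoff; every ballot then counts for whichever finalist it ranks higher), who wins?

Round 1 first-place votes: Yara 22, Emma 41, Liam 16, Priya 0, Wendy 11. Emma and Yara advance.
Runoff: Emma is ranked above Yara on 52 ballots, Yara above Emma on 38.

Emma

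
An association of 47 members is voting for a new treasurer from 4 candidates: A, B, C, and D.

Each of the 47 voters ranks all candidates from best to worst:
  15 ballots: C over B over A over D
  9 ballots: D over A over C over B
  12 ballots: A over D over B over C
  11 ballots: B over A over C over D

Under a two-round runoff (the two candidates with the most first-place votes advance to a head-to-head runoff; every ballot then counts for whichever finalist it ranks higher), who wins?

Round 1 first-place votes: A 12, B 11, C 15, D 9. C and A advance.
Runoff: C is ranked above A on 15 ballots, A above C on 32.

A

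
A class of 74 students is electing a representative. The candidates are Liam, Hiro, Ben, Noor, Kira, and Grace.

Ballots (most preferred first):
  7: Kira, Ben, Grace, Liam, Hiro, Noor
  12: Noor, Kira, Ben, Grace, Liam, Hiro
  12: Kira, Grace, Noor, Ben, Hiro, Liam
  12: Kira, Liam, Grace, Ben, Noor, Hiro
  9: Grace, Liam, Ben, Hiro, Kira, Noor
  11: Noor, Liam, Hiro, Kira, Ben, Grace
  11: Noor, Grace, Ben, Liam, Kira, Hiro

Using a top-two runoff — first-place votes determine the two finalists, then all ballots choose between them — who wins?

Kira

Round 1 first-place votes: Liam 0, Hiro 0, Ben 0, Noor 34, Kira 31, Grace 9. Noor and Kira advance.
Runoff: Noor is ranked above Kira on 34 ballots, Kira above Noor on 40.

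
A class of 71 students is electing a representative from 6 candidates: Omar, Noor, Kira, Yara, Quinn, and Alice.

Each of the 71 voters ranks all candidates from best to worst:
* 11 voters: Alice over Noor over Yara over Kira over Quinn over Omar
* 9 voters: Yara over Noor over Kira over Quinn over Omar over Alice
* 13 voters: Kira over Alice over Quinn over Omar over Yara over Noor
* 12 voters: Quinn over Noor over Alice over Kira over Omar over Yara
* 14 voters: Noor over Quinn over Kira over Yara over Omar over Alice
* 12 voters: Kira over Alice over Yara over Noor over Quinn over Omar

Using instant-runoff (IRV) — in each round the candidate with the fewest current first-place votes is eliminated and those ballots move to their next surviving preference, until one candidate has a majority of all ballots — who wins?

Round 1: Omar 0, Noor 14, Kira 25, Yara 9, Quinn 12, Alice 11. Omar eliminated.
Round 2: Noor 14, Kira 25, Yara 9, Quinn 12, Alice 11. Yara eliminated.
Round 3: Noor 23, Kira 25, Quinn 12, Alice 11. Alice eliminated.
Round 4: Noor 34, Kira 25, Quinn 12. Quinn eliminated.
Round 5: Noor 46, Kira 25. Noor has a majority (≥36).

Noor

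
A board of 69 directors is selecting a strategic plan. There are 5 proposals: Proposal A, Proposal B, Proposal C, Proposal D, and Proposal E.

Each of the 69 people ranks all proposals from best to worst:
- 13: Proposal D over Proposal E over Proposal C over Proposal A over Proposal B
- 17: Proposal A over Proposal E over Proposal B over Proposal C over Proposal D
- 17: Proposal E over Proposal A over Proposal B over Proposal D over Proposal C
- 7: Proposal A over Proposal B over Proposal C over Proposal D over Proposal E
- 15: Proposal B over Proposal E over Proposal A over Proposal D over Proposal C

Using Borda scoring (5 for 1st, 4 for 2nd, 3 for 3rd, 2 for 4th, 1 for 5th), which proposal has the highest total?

Proposal A: 13×2 + 17×5 + 17×4 + 7×5 + 15×3 = 259
Proposal B: 13×1 + 17×3 + 17×3 + 7×4 + 15×5 = 218
Proposal C: 13×3 + 17×2 + 17×1 + 7×3 + 15×1 = 126
Proposal D: 13×5 + 17×1 + 17×2 + 7×2 + 15×2 = 160
Proposal E: 13×4 + 17×4 + 17×5 + 7×1 + 15×4 = 272

Proposal E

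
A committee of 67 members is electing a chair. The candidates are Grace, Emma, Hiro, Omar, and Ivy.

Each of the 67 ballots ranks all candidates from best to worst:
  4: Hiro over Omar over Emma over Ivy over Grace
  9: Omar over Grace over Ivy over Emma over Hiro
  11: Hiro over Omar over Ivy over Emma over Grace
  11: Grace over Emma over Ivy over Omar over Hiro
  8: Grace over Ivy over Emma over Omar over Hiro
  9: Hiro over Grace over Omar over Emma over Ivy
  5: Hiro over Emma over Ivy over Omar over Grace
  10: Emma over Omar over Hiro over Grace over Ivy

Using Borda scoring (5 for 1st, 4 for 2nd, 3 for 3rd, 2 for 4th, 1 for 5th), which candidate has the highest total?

Omar

Grace: 4×1 + 9×4 + 11×1 + 11×5 + 8×5 + 9×4 + 5×1 + 10×2 = 207
Emma: 4×3 + 9×2 + 11×2 + 11×4 + 8×3 + 9×2 + 5×4 + 10×5 = 208
Hiro: 4×5 + 9×1 + 11×5 + 11×1 + 8×1 + 9×5 + 5×5 + 10×3 = 203
Omar: 4×4 + 9×5 + 11×4 + 11×2 + 8×2 + 9×3 + 5×2 + 10×4 = 220
Ivy: 4×2 + 9×3 + 11×3 + 11×3 + 8×4 + 9×1 + 5×3 + 10×1 = 167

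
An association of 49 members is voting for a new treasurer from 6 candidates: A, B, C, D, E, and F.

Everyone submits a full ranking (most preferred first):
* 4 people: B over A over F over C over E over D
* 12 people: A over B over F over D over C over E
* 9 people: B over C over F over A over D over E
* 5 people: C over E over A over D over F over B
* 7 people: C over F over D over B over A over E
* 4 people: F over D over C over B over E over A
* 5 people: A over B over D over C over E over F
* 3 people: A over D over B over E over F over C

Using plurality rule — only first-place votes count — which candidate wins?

A

First-place votes: A 20, B 13, C 12, D 0, E 0, F 4.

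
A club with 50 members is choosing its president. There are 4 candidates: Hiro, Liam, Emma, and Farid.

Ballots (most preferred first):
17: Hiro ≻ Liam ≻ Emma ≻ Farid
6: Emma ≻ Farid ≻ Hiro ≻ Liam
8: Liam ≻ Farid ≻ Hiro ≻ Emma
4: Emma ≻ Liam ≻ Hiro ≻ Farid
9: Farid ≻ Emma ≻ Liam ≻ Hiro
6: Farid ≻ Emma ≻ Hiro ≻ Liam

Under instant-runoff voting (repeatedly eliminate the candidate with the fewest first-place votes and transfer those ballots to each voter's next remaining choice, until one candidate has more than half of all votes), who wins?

Farid

Round 1: Hiro 17, Liam 8, Emma 10, Farid 15. Liam eliminated.
Round 2: Hiro 17, Emma 10, Farid 23. Emma eliminated.
Round 3: Hiro 21, Farid 29. Farid has a majority (≥26).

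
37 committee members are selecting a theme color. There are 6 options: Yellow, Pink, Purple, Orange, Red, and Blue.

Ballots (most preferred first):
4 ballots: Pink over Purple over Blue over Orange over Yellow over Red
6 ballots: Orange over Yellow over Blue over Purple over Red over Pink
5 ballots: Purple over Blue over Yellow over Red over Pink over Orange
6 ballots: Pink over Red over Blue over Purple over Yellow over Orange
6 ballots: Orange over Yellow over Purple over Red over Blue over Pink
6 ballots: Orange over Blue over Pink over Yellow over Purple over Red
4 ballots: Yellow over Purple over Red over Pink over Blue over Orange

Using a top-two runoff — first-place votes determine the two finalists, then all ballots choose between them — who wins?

Pink

Round 1 first-place votes: Yellow 4, Pink 10, Purple 5, Orange 18, Red 0, Blue 0. Orange and Pink advance.
Runoff: Orange is ranked above Pink on 18 ballots, Pink above Orange on 19.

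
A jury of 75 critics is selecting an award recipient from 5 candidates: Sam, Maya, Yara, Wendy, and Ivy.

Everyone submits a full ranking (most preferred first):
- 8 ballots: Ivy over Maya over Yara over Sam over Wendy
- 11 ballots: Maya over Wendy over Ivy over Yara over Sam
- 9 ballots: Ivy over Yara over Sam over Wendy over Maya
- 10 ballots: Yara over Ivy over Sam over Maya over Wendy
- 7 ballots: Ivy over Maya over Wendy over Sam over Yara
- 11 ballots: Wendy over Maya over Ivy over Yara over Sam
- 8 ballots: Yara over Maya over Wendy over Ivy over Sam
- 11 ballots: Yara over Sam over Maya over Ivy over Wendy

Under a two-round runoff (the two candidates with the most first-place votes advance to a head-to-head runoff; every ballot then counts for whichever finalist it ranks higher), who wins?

Round 1 first-place votes: Sam 0, Maya 11, Yara 29, Wendy 11, Ivy 24. Yara and Ivy advance.
Runoff: Yara is ranked above Ivy on 29 ballots, Ivy above Yara on 46.

Ivy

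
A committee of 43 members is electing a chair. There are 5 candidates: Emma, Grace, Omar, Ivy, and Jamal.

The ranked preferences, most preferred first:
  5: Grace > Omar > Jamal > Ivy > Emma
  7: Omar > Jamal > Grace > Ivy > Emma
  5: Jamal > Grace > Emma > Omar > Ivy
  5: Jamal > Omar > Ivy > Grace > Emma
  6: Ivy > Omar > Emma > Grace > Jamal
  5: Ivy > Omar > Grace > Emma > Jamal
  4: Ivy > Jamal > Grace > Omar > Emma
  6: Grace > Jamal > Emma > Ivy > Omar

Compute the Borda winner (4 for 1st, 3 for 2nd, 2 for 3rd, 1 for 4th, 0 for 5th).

Emma: 5×0 + 7×0 + 5×2 + 5×0 + 6×2 + 5×1 + 4×0 + 6×2 = 39
Grace: 5×4 + 7×2 + 5×3 + 5×1 + 6×1 + 5×2 + 4×2 + 6×4 = 102
Omar: 5×3 + 7×4 + 5×1 + 5×3 + 6×3 + 5×3 + 4×1 + 6×0 = 100
Ivy: 5×1 + 7×1 + 5×0 + 5×2 + 6×4 + 5×4 + 4×4 + 6×1 = 88
Jamal: 5×2 + 7×3 + 5×4 + 5×4 + 6×0 + 5×0 + 4×3 + 6×3 = 101

Grace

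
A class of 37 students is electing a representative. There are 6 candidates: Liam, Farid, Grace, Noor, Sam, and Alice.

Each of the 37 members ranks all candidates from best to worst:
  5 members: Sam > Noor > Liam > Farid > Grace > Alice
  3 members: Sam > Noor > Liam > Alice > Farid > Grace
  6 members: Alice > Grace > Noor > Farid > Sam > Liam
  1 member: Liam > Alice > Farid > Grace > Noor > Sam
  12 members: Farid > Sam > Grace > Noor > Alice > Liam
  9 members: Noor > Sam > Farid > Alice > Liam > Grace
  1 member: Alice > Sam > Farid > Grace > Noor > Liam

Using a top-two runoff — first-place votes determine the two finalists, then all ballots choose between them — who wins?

Round 1 first-place votes: Liam 1, Farid 12, Grace 0, Noor 9, Sam 8, Alice 7. Farid and Noor advance.
Runoff: Farid is ranked above Noor on 14 ballots, Noor above Farid on 23.

Noor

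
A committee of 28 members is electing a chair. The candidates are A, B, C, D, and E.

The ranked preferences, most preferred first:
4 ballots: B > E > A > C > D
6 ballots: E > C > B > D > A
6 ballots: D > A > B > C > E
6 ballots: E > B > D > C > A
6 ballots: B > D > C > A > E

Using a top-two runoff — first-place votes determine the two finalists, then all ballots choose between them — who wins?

B

Round 1 first-place votes: A 0, B 10, C 0, D 6, E 12. E and B advance.
Runoff: E is ranked above B on 12 ballots, B above E on 16.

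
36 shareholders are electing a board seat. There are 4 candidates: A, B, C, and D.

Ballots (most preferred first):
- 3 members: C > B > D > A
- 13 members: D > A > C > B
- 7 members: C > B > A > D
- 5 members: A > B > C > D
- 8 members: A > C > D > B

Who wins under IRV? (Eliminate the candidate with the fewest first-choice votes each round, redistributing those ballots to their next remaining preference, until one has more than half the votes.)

A

Round 1: A 13, B 0, C 10, D 13. B eliminated.
Round 2: A 13, C 10, D 13. C eliminated.
Round 3: A 20, D 16. A has a majority (≥19).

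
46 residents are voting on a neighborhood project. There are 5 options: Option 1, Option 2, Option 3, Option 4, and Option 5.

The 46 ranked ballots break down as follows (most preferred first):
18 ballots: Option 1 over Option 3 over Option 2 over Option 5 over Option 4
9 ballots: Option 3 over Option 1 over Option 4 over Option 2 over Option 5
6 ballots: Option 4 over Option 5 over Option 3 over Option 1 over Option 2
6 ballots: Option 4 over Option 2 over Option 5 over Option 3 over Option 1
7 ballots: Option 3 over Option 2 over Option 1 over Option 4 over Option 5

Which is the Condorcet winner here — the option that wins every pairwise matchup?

Option 3 vs Option 1: 28–18
Option 3 vs Option 2: 40–6
Option 3 vs Option 4: 34–12
Option 3 vs Option 5: 34–12
Option 3 beats every other option.

Option 3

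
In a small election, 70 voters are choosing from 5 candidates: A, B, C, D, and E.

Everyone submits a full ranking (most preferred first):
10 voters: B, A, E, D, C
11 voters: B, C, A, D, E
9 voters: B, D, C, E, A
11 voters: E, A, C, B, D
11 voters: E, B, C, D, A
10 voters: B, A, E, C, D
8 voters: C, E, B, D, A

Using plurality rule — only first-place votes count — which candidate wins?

First-place votes: A 0, B 40, C 8, D 0, E 22.

B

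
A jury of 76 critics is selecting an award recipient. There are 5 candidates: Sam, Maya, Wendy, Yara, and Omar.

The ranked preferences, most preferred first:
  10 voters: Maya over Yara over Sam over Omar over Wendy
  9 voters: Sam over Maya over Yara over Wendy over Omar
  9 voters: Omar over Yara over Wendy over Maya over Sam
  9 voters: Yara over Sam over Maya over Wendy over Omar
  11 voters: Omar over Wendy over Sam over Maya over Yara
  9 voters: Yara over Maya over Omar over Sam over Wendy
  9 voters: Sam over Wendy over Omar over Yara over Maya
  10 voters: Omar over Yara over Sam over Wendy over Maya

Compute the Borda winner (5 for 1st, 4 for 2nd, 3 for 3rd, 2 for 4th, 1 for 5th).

Sam: 10×3 + 9×5 + 9×1 + 9×4 + 11×3 + 9×2 + 9×5 + 10×3 = 246
Maya: 10×5 + 9×4 + 9×2 + 9×3 + 11×2 + 9×4 + 9×1 + 10×1 = 208
Wendy: 10×1 + 9×2 + 9×3 + 9×2 + 11×4 + 9×1 + 9×4 + 10×2 = 182
Yara: 10×4 + 9×3 + 9×4 + 9×5 + 11×1 + 9×5 + 9×2 + 10×4 = 262
Omar: 10×2 + 9×1 + 9×5 + 9×1 + 11×5 + 9×3 + 9×3 + 10×5 = 242

Yara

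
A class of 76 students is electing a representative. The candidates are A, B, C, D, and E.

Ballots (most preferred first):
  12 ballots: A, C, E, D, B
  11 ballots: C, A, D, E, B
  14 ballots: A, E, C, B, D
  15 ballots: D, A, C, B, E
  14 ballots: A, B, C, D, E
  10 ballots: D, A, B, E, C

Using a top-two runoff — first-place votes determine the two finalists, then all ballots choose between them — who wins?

Round 1 first-place votes: A 40, B 0, C 11, D 25, E 0. A and D advance.
Runoff: A is ranked above D on 51 ballots, D above A on 25.

A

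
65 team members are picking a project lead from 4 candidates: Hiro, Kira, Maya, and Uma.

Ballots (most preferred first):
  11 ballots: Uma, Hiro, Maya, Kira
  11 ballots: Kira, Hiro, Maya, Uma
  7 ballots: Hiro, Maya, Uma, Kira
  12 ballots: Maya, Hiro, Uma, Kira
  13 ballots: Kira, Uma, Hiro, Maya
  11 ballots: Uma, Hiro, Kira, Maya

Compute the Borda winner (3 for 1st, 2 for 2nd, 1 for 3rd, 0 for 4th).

Hiro: 11×2 + 11×2 + 7×3 + 12×2 + 13×1 + 11×2 = 124
Kira: 11×0 + 11×3 + 7×0 + 12×0 + 13×3 + 11×1 = 83
Maya: 11×1 + 11×1 + 7×2 + 12×3 + 13×0 + 11×0 = 72
Uma: 11×3 + 11×0 + 7×1 + 12×1 + 13×2 + 11×3 = 111

Hiro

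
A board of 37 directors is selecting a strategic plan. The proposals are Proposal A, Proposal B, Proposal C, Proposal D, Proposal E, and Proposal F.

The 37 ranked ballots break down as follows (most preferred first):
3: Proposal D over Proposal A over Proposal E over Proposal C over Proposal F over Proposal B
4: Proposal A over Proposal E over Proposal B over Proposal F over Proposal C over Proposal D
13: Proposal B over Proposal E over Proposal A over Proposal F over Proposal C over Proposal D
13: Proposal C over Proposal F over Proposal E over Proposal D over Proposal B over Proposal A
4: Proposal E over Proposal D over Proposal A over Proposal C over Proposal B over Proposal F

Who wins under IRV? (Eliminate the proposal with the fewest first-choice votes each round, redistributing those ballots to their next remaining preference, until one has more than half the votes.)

Proposal C

Round 1: Proposal A 4, Proposal B 13, Proposal C 13, Proposal D 3, Proposal E 4, Proposal F 0. Proposal F eliminated.
Round 2: Proposal A 4, Proposal B 13, Proposal C 13, Proposal D 3, Proposal E 4. Proposal D eliminated.
Round 3: Proposal A 7, Proposal B 13, Proposal C 13, Proposal E 4. Proposal E eliminated.
Round 4: Proposal A 11, Proposal B 13, Proposal C 13. Proposal A eliminated.
Round 5: Proposal B 17, Proposal C 20. Proposal C has a majority (≥19).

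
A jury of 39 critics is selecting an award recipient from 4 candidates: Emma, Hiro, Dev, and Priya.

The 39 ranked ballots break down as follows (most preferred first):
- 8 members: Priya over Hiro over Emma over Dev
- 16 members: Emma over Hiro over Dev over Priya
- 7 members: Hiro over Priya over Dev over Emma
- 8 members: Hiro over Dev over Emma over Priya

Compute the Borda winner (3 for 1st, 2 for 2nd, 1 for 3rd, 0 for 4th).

Emma: 8×1 + 16×3 + 7×0 + 8×1 = 64
Hiro: 8×2 + 16×2 + 7×3 + 8×3 = 93
Dev: 8×0 + 16×1 + 7×1 + 8×2 = 39
Priya: 8×3 + 16×0 + 7×2 + 8×0 = 38

Hiro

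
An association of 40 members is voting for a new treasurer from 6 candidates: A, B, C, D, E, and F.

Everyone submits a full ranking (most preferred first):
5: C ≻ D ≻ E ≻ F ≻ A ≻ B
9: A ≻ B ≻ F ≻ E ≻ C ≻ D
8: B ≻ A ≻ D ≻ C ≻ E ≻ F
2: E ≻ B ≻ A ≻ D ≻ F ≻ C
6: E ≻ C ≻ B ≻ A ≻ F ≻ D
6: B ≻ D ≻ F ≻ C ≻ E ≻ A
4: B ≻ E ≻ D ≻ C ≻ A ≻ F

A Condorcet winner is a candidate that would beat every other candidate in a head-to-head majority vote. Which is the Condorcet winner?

B vs A: 26–14
B vs C: 29–11
B vs D: 35–5
B vs E: 27–13
B vs F: 35–5
B beats every other candidate.

B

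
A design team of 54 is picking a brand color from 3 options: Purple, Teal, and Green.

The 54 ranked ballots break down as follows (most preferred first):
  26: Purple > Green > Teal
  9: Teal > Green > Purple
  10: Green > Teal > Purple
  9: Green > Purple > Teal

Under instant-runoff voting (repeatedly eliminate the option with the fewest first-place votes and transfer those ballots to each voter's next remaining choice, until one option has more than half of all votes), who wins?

Green

Round 1: Purple 26, Teal 9, Green 19. Teal eliminated.
Round 2: Purple 26, Green 28. Green has a majority (≥28).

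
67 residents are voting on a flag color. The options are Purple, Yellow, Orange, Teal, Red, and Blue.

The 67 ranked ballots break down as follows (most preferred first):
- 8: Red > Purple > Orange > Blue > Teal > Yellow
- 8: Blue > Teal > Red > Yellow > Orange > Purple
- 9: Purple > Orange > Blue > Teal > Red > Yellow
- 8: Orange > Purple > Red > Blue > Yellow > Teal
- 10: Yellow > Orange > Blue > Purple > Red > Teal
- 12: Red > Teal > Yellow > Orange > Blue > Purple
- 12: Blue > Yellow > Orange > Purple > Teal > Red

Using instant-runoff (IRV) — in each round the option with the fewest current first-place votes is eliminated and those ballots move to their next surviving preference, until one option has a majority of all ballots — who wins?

Blue

Round 1: Purple 9, Yellow 10, Orange 8, Teal 0, Red 20, Blue 20. Teal eliminated.
Round 2: Purple 9, Yellow 10, Orange 8, Red 20, Blue 20. Orange eliminated.
Round 3: Purple 17, Yellow 10, Red 20, Blue 20. Yellow eliminated.
Round 4: Purple 17, Red 20, Blue 30. Purple eliminated.
Round 5: Red 28, Blue 39. Blue has a majority (≥34).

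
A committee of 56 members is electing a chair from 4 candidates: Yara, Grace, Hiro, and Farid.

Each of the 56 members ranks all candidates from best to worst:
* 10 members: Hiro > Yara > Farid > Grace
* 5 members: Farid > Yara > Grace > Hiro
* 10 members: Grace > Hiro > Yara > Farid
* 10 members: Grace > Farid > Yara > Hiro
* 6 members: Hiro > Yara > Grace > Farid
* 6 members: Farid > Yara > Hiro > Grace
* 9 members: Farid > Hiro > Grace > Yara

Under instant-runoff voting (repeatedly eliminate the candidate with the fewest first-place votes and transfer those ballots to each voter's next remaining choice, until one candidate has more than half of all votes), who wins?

Round 1: Yara 0, Grace 20, Hiro 16, Farid 20. Yara eliminated.
Round 2: Grace 20, Hiro 16, Farid 20. Hiro eliminated.
Round 3: Grace 26, Farid 30. Farid has a majority (≥29).

Farid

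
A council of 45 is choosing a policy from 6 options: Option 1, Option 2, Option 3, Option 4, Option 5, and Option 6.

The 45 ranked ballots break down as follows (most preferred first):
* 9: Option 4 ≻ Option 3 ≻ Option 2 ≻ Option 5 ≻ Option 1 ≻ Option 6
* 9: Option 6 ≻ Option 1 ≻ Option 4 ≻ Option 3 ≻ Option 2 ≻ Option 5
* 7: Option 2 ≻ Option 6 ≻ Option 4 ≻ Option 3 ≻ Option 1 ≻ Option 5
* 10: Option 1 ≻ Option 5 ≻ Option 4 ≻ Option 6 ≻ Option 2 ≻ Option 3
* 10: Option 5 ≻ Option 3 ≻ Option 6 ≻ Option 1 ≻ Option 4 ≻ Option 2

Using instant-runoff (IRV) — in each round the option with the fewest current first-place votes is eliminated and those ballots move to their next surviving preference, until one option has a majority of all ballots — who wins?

Round 1: Option 1 10, Option 2 7, Option 3 0, Option 4 9, Option 5 10, Option 6 9. Option 3 eliminated.
Round 2: Option 1 10, Option 2 7, Option 4 9, Option 5 10, Option 6 9. Option 2 eliminated.
Round 3: Option 1 10, Option 4 9, Option 5 10, Option 6 16. Option 4 eliminated.
Round 4: Option 1 10, Option 5 19, Option 6 16. Option 1 eliminated.
Round 5: Option 5 29, Option 6 16. Option 5 has a majority (≥23).

Option 5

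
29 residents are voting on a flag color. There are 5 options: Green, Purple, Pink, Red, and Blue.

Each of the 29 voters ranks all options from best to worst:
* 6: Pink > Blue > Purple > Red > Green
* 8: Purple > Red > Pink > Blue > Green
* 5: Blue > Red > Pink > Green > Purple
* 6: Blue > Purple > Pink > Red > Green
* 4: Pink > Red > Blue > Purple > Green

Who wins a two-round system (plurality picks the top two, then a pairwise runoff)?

Pink

Round 1 first-place votes: Green 0, Purple 8, Pink 10, Red 0, Blue 11. Blue and Pink advance.
Runoff: Blue is ranked above Pink on 11 ballots, Pink above Blue on 18.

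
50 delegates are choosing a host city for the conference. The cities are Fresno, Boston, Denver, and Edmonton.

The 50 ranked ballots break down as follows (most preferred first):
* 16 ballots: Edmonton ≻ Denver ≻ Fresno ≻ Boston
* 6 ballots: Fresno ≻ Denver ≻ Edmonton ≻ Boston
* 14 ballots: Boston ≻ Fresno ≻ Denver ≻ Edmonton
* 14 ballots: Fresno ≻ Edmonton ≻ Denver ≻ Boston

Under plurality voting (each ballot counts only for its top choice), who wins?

First-place votes: Fresno 20, Boston 14, Denver 0, Edmonton 16.

Fresno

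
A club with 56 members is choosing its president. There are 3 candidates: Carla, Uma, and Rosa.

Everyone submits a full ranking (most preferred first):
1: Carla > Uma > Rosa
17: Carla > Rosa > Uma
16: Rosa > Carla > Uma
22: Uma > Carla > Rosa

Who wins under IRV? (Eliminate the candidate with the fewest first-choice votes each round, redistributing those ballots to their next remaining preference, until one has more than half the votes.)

Round 1: Carla 18, Uma 22, Rosa 16. Rosa eliminated.
Round 2: Carla 34, Uma 22. Carla has a majority (≥29).

Carla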